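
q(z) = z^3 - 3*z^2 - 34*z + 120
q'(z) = 3*z^2 - 6*z - 34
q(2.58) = 29.48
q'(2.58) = -29.51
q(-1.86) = 166.43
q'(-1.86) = -12.46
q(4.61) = -2.52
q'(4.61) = 2.10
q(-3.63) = 156.06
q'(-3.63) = 27.31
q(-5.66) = 35.01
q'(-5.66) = 96.07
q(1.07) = 81.41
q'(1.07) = -36.99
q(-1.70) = 164.22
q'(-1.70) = -15.13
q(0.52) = 101.65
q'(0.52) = -36.31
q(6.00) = 24.00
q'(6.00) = 38.00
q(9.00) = 300.00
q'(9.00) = 155.00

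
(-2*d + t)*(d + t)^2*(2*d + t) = -4*d^4 - 8*d^3*t - 3*d^2*t^2 + 2*d*t^3 + t^4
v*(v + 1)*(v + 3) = v^3 + 4*v^2 + 3*v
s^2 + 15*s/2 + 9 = (s + 3/2)*(s + 6)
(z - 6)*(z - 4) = z^2 - 10*z + 24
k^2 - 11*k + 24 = (k - 8)*(k - 3)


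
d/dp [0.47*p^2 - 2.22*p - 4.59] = 0.94*p - 2.22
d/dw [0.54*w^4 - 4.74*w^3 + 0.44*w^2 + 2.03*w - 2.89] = 2.16*w^3 - 14.22*w^2 + 0.88*w + 2.03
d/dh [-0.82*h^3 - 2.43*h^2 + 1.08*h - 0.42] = -2.46*h^2 - 4.86*h + 1.08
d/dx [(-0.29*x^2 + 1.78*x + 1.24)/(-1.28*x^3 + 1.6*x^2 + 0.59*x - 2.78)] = (-0.3712*x^4 + 4.5568*x^3 + 1.7425*x^2 - 2.3556*x - 5.68)/(1.6384*x^6 - 4.096*x^5 + 1.0496*x^4 + 9.0048*x^3 - 8.5479*x^2 - 3.2804*x + 7.7284)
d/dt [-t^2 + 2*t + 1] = 2 - 2*t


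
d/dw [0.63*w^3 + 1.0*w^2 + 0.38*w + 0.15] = 1.89*w^2 + 2.0*w + 0.38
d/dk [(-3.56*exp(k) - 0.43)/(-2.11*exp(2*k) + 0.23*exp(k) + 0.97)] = (-(3.56*exp(k) + 0.43)*(4.22*exp(k) - 0.23) + 7.5116*exp(2*k) - 0.8188*exp(k) - 3.4532)*exp(k)/(-2.11*exp(2*k) + 0.23*exp(k) + 0.97)^2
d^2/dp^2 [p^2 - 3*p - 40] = 2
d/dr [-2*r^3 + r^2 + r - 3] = -6*r^2 + 2*r + 1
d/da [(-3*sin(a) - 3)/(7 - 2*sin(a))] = -27*cos(a)/(2*sin(a) - 7)^2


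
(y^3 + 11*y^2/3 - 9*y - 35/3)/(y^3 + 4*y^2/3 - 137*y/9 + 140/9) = 3*(y + 1)/(3*y - 4)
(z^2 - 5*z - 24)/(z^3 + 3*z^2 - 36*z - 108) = (z - 8)/(z^2 - 36)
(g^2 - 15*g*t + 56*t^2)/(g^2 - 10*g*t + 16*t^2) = (-g + 7*t)/(-g + 2*t)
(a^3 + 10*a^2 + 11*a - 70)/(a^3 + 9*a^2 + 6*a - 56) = (a + 5)/(a + 4)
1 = 1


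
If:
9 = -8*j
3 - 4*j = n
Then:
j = -9/8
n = 15/2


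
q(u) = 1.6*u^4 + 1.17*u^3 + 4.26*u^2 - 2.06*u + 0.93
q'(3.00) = 227.89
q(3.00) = 194.28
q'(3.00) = 227.89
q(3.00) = 194.28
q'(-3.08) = -182.00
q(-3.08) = 157.49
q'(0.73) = 8.52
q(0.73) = 2.61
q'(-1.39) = -24.31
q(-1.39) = 14.85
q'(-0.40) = -5.32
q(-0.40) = 2.40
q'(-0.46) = -5.86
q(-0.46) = 2.74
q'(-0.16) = -3.36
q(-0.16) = 1.36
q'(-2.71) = -126.75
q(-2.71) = 100.81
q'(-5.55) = -1035.33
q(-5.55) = 1461.64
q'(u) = 6.4*u^3 + 3.51*u^2 + 8.52*u - 2.06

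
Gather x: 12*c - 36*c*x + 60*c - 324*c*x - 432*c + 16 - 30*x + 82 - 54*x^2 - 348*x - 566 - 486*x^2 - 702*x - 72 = -360*c - 540*x^2 + x*(-360*c - 1080) - 540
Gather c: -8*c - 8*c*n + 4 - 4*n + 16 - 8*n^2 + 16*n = c*(-8*n - 8) - 8*n^2 + 12*n + 20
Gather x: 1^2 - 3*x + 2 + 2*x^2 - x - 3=2*x^2 - 4*x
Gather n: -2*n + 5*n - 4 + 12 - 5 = 3*n + 3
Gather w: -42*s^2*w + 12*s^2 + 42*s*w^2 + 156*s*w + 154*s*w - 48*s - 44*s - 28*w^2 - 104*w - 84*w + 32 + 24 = 12*s^2 - 92*s + w^2*(42*s - 28) + w*(-42*s^2 + 310*s - 188) + 56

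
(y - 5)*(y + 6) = y^2 + y - 30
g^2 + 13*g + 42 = (g + 6)*(g + 7)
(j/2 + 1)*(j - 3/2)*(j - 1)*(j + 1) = j^4/2 + j^3/4 - 2*j^2 - j/4 + 3/2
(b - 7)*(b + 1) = b^2 - 6*b - 7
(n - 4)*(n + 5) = n^2 + n - 20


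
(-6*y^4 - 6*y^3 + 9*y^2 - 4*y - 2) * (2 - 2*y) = 12*y^5 - 30*y^3 + 26*y^2 - 4*y - 4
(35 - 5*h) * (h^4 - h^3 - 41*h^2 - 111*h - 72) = -5*h^5 + 40*h^4 + 170*h^3 - 880*h^2 - 3525*h - 2520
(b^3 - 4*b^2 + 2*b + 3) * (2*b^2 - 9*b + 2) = 2*b^5 - 17*b^4 + 42*b^3 - 20*b^2 - 23*b + 6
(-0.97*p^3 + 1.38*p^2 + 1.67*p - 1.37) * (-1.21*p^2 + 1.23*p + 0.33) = 1.1737*p^5 - 2.8629*p^4 - 0.6434*p^3 + 4.1672*p^2 - 1.134*p - 0.4521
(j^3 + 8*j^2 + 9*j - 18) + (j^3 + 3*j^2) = 2*j^3 + 11*j^2 + 9*j - 18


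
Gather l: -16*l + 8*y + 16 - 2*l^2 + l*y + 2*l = -2*l^2 + l*(y - 14) + 8*y + 16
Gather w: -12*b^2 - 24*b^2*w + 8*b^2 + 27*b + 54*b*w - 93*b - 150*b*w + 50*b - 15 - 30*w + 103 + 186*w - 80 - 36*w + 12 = -4*b^2 - 16*b + w*(-24*b^2 - 96*b + 120) + 20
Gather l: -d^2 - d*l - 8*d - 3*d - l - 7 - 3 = -d^2 - 11*d + l*(-d - 1) - 10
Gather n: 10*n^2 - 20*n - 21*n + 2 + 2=10*n^2 - 41*n + 4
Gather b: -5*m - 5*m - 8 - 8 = -10*m - 16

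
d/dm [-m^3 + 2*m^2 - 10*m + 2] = -3*m^2 + 4*m - 10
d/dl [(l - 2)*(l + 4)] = 2*l + 2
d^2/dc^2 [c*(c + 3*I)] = 2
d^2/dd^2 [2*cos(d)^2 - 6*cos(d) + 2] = 6*cos(d) - 4*cos(2*d)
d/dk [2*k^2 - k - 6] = 4*k - 1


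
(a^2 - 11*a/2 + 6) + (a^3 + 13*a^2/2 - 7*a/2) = a^3 + 15*a^2/2 - 9*a + 6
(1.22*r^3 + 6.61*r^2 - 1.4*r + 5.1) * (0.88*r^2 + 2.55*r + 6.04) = 1.0736*r^5 + 8.9278*r^4 + 22.9923*r^3 + 40.8424*r^2 + 4.549*r + 30.804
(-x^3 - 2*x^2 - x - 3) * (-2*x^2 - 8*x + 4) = 2*x^5 + 12*x^4 + 14*x^3 + 6*x^2 + 20*x - 12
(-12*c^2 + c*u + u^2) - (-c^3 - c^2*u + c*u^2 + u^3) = c^3 + c^2*u - 12*c^2 - c*u^2 + c*u - u^3 + u^2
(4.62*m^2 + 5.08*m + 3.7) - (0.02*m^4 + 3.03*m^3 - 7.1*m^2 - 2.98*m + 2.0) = -0.02*m^4 - 3.03*m^3 + 11.72*m^2 + 8.06*m + 1.7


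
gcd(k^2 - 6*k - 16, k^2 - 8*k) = k - 8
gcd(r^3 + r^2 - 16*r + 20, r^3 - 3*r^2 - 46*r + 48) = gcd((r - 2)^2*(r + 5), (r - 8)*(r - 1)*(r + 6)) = 1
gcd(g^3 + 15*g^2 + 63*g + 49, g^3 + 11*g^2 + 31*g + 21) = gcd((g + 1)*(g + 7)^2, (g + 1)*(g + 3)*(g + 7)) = g^2 + 8*g + 7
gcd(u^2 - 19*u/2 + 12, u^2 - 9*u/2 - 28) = u - 8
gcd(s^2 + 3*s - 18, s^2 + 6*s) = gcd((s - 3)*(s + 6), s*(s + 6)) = s + 6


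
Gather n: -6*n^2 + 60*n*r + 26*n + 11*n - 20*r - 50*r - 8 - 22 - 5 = -6*n^2 + n*(60*r + 37) - 70*r - 35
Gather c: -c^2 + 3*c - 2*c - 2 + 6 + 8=-c^2 + c + 12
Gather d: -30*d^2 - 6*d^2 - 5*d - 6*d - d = -36*d^2 - 12*d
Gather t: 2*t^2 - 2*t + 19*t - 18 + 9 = 2*t^2 + 17*t - 9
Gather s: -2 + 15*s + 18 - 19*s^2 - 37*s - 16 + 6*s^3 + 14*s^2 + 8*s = 6*s^3 - 5*s^2 - 14*s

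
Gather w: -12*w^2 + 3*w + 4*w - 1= -12*w^2 + 7*w - 1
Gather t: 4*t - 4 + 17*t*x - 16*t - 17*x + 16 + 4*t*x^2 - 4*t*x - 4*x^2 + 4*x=t*(4*x^2 + 13*x - 12) - 4*x^2 - 13*x + 12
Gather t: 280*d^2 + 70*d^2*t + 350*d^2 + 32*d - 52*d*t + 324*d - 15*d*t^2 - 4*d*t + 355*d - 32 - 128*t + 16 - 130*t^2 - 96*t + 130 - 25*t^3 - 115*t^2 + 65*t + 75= 630*d^2 + 711*d - 25*t^3 + t^2*(-15*d - 245) + t*(70*d^2 - 56*d - 159) + 189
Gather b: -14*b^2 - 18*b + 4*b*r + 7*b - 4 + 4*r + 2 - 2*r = -14*b^2 + b*(4*r - 11) + 2*r - 2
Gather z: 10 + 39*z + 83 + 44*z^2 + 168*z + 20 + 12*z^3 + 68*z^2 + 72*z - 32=12*z^3 + 112*z^2 + 279*z + 81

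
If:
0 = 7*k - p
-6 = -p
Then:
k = 6/7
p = 6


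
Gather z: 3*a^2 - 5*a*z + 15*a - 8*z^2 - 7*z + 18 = 3*a^2 + 15*a - 8*z^2 + z*(-5*a - 7) + 18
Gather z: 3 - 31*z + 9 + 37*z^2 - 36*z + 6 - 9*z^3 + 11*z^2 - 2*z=-9*z^3 + 48*z^2 - 69*z + 18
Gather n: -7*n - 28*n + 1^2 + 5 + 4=10 - 35*n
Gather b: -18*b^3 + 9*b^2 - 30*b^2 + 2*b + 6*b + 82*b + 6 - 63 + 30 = -18*b^3 - 21*b^2 + 90*b - 27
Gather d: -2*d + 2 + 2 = 4 - 2*d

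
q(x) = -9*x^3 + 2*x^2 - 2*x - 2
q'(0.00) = -2.00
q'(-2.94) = -247.14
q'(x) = -27*x^2 + 4*x - 2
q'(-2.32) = -156.60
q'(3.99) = -415.88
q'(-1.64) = -81.18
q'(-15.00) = -6137.00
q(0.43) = -3.21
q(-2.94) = 249.88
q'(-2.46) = -175.23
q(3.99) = -549.83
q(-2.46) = 149.01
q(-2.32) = 125.79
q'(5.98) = -943.61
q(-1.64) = 46.36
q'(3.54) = -326.19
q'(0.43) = -5.27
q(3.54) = -383.27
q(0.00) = -2.00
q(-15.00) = 30853.00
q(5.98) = -1867.06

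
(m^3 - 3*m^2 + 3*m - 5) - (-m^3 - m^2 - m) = 2*m^3 - 2*m^2 + 4*m - 5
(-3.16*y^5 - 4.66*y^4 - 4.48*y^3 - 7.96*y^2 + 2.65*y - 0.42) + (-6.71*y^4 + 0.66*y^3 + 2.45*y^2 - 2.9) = -3.16*y^5 - 11.37*y^4 - 3.82*y^3 - 5.51*y^2 + 2.65*y - 3.32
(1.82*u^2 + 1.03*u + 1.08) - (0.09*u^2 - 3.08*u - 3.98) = 1.73*u^2 + 4.11*u + 5.06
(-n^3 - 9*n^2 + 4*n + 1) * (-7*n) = 7*n^4 + 63*n^3 - 28*n^2 - 7*n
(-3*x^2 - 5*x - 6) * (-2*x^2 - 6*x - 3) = 6*x^4 + 28*x^3 + 51*x^2 + 51*x + 18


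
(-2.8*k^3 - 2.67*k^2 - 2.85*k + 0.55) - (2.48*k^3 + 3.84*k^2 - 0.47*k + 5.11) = -5.28*k^3 - 6.51*k^2 - 2.38*k - 4.56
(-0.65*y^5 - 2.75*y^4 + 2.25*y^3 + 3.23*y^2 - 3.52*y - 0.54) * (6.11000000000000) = -3.9715*y^5 - 16.8025*y^4 + 13.7475*y^3 + 19.7353*y^2 - 21.5072*y - 3.2994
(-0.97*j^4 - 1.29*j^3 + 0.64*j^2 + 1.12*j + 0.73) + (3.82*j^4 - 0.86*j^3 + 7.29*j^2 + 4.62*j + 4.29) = 2.85*j^4 - 2.15*j^3 + 7.93*j^2 + 5.74*j + 5.02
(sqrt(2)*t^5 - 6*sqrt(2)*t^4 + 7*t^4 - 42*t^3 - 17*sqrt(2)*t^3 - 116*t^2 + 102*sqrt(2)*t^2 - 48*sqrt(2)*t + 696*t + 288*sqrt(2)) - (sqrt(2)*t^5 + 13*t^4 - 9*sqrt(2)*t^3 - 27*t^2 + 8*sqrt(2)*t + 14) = -6*sqrt(2)*t^4 - 6*t^4 - 42*t^3 - 8*sqrt(2)*t^3 - 89*t^2 + 102*sqrt(2)*t^2 - 56*sqrt(2)*t + 696*t - 14 + 288*sqrt(2)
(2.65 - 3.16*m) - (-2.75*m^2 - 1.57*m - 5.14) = 2.75*m^2 - 1.59*m + 7.79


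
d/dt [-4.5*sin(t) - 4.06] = -4.5*cos(t)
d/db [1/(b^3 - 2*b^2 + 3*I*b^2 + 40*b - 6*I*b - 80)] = (-3*b^2 + 4*b - 6*I*b - 40 + 6*I)/(b^3 - 2*b^2 + 3*I*b^2 + 40*b - 6*I*b - 80)^2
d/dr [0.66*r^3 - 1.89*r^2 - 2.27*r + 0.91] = 1.98*r^2 - 3.78*r - 2.27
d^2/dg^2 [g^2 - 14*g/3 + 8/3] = 2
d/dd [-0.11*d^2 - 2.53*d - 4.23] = -0.22*d - 2.53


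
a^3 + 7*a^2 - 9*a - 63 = (a - 3)*(a + 3)*(a + 7)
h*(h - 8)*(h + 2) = h^3 - 6*h^2 - 16*h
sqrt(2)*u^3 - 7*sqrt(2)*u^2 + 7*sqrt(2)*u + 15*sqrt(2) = (u - 5)*(u - 3)*(sqrt(2)*u + sqrt(2))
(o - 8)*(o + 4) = o^2 - 4*o - 32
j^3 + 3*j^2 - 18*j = j*(j - 3)*(j + 6)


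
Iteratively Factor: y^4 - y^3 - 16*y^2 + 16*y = (y - 4)*(y^3 + 3*y^2 - 4*y) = y*(y - 4)*(y^2 + 3*y - 4) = y*(y - 4)*(y + 4)*(y - 1)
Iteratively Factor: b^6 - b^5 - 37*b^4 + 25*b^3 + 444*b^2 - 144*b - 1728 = (b + 4)*(b^5 - 5*b^4 - 17*b^3 + 93*b^2 + 72*b - 432) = (b - 3)*(b + 4)*(b^4 - 2*b^3 - 23*b^2 + 24*b + 144) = (b - 3)*(b + 3)*(b + 4)*(b^3 - 5*b^2 - 8*b + 48) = (b - 3)*(b + 3)^2*(b + 4)*(b^2 - 8*b + 16) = (b - 4)*(b - 3)*(b + 3)^2*(b + 4)*(b - 4)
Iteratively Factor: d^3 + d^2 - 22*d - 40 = (d + 4)*(d^2 - 3*d - 10) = (d + 2)*(d + 4)*(d - 5)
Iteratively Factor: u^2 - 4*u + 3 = (u - 1)*(u - 3)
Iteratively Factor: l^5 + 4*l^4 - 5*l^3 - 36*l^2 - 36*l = (l)*(l^4 + 4*l^3 - 5*l^2 - 36*l - 36) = l*(l + 3)*(l^3 + l^2 - 8*l - 12) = l*(l - 3)*(l + 3)*(l^2 + 4*l + 4) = l*(l - 3)*(l + 2)*(l + 3)*(l + 2)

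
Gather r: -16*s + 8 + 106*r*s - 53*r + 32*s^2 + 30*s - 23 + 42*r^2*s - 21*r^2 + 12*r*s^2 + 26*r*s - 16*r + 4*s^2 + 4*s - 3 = r^2*(42*s - 21) + r*(12*s^2 + 132*s - 69) + 36*s^2 + 18*s - 18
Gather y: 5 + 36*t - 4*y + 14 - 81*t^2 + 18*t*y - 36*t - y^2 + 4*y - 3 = -81*t^2 + 18*t*y - y^2 + 16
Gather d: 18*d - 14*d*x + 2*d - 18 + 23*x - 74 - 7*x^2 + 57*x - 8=d*(20 - 14*x) - 7*x^2 + 80*x - 100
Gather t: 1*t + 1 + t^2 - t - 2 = t^2 - 1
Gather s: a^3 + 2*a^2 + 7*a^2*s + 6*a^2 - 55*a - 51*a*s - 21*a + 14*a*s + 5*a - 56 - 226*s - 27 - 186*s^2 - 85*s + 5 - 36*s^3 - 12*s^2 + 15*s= a^3 + 8*a^2 - 71*a - 36*s^3 - 198*s^2 + s*(7*a^2 - 37*a - 296) - 78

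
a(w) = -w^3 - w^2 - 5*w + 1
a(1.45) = -11.40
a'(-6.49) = -118.38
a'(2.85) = -35.07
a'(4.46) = -73.59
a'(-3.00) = -26.00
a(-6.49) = 264.69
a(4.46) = -129.91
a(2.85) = -44.52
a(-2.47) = 22.32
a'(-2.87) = -23.97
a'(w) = -3*w^2 - 2*w - 5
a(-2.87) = 30.75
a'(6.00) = -125.00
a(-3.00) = 34.00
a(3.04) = -51.54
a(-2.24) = 18.42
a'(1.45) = -14.21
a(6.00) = -281.00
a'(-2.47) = -18.36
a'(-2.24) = -15.57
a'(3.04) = -38.80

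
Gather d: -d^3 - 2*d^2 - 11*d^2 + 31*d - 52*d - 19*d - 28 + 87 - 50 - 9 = -d^3 - 13*d^2 - 40*d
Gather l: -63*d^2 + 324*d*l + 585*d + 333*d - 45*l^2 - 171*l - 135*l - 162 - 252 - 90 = -63*d^2 + 918*d - 45*l^2 + l*(324*d - 306) - 504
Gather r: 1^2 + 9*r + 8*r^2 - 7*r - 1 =8*r^2 + 2*r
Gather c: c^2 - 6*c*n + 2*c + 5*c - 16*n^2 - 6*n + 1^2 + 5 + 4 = c^2 + c*(7 - 6*n) - 16*n^2 - 6*n + 10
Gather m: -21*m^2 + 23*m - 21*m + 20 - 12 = -21*m^2 + 2*m + 8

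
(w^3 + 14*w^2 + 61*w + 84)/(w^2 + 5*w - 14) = (w^2 + 7*w + 12)/(w - 2)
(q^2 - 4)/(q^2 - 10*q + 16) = (q + 2)/(q - 8)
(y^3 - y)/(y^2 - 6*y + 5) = y*(y + 1)/(y - 5)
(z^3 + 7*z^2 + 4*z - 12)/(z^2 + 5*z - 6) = z + 2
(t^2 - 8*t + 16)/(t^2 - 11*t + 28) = (t - 4)/(t - 7)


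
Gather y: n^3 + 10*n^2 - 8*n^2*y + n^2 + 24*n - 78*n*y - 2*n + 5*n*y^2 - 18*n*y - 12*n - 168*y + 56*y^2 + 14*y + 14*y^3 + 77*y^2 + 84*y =n^3 + 11*n^2 + 10*n + 14*y^3 + y^2*(5*n + 133) + y*(-8*n^2 - 96*n - 70)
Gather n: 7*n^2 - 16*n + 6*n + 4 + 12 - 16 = 7*n^2 - 10*n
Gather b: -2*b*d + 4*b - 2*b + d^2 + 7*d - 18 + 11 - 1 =b*(2 - 2*d) + d^2 + 7*d - 8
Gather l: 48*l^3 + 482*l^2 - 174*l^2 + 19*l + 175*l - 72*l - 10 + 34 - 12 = 48*l^3 + 308*l^2 + 122*l + 12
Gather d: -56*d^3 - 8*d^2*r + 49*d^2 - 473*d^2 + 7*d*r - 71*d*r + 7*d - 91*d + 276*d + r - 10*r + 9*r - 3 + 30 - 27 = -56*d^3 + d^2*(-8*r - 424) + d*(192 - 64*r)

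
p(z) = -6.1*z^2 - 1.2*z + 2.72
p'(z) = -12.2*z - 1.2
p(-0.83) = -0.49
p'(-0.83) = 8.93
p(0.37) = 1.44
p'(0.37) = -5.71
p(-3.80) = -80.80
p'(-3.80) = 45.16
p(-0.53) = 1.64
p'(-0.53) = 5.27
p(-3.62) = -72.87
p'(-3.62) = 42.96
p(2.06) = -25.64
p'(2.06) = -26.33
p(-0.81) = -0.31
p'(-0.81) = 8.68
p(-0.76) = 0.11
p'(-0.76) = 8.07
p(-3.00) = -48.58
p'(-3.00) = 35.40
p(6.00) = -224.08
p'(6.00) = -74.40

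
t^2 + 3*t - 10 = (t - 2)*(t + 5)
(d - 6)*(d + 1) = d^2 - 5*d - 6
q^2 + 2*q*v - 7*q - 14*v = (q - 7)*(q + 2*v)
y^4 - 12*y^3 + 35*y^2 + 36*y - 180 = (y - 6)*(y - 5)*(y - 3)*(y + 2)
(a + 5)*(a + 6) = a^2 + 11*a + 30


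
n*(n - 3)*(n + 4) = n^3 + n^2 - 12*n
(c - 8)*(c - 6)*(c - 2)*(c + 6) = c^4 - 10*c^3 - 20*c^2 + 360*c - 576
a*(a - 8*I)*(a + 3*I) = a^3 - 5*I*a^2 + 24*a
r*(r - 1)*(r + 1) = r^3 - r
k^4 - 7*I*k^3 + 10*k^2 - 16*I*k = k*(k - 8*I)*(k - I)*(k + 2*I)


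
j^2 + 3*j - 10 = (j - 2)*(j + 5)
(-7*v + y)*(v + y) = -7*v^2 - 6*v*y + y^2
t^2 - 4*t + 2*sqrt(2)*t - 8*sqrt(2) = (t - 4)*(t + 2*sqrt(2))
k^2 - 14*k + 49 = (k - 7)^2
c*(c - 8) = c^2 - 8*c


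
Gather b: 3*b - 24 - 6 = 3*b - 30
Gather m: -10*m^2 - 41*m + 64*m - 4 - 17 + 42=-10*m^2 + 23*m + 21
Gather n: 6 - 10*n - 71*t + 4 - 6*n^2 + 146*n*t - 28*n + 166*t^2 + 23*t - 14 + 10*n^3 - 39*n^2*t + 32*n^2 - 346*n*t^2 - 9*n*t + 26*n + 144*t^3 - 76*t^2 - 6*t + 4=10*n^3 + n^2*(26 - 39*t) + n*(-346*t^2 + 137*t - 12) + 144*t^3 + 90*t^2 - 54*t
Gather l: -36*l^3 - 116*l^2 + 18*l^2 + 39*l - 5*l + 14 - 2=-36*l^3 - 98*l^2 + 34*l + 12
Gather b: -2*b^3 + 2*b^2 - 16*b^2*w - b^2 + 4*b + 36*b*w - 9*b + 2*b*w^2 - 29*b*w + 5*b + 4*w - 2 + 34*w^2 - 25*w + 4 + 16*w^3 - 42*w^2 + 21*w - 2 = -2*b^3 + b^2*(1 - 16*w) + b*(2*w^2 + 7*w) + 16*w^3 - 8*w^2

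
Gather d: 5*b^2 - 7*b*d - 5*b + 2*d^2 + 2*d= 5*b^2 - 5*b + 2*d^2 + d*(2 - 7*b)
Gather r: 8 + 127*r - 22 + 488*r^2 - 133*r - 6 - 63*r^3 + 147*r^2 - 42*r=-63*r^3 + 635*r^2 - 48*r - 20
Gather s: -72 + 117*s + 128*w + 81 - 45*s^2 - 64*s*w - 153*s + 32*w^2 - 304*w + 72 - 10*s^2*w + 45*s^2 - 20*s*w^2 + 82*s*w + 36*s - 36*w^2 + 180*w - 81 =-10*s^2*w + s*(-20*w^2 + 18*w) - 4*w^2 + 4*w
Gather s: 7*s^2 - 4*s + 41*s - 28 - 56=7*s^2 + 37*s - 84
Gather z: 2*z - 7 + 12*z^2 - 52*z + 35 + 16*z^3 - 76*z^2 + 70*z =16*z^3 - 64*z^2 + 20*z + 28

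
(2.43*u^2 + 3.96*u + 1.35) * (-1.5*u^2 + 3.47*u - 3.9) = -3.645*u^4 + 2.4921*u^3 + 2.2392*u^2 - 10.7595*u - 5.265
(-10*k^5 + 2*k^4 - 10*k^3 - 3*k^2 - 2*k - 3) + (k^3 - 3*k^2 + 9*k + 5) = -10*k^5 + 2*k^4 - 9*k^3 - 6*k^2 + 7*k + 2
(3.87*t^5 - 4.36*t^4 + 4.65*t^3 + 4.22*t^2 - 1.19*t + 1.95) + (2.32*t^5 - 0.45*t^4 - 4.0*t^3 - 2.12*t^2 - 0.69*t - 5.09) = 6.19*t^5 - 4.81*t^4 + 0.65*t^3 + 2.1*t^2 - 1.88*t - 3.14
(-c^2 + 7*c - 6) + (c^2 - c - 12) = 6*c - 18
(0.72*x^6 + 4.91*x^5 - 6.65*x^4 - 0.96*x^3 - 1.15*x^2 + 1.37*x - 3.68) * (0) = 0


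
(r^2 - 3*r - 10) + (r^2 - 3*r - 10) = 2*r^2 - 6*r - 20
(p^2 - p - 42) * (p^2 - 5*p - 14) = p^4 - 6*p^3 - 51*p^2 + 224*p + 588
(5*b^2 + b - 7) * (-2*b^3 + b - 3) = -10*b^5 - 2*b^4 + 19*b^3 - 14*b^2 - 10*b + 21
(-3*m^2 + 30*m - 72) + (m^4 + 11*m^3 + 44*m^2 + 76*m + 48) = m^4 + 11*m^3 + 41*m^2 + 106*m - 24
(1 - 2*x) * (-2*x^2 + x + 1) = 4*x^3 - 4*x^2 - x + 1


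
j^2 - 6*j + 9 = (j - 3)^2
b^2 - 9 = (b - 3)*(b + 3)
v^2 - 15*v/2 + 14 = (v - 4)*(v - 7/2)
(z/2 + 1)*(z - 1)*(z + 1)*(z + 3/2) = z^4/2 + 7*z^3/4 + z^2 - 7*z/4 - 3/2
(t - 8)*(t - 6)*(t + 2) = t^3 - 12*t^2 + 20*t + 96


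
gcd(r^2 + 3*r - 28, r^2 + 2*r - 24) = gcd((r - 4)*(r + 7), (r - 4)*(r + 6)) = r - 4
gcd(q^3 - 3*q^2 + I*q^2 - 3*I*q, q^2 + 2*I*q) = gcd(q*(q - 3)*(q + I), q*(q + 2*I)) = q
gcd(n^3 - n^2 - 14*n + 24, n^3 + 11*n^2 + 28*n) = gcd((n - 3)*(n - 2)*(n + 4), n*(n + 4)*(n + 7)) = n + 4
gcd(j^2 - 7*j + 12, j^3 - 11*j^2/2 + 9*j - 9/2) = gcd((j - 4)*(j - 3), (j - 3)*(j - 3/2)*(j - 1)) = j - 3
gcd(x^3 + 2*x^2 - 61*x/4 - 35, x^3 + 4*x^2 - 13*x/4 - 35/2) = x^2 + 6*x + 35/4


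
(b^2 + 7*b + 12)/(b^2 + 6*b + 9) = (b + 4)/(b + 3)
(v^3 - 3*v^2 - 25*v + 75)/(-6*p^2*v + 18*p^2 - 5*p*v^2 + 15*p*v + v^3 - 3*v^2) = (25 - v^2)/(6*p^2 + 5*p*v - v^2)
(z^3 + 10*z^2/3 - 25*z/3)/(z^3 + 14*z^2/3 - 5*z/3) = (3*z - 5)/(3*z - 1)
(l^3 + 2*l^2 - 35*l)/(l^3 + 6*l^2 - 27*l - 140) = l/(l + 4)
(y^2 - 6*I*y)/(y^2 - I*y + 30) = y/(y + 5*I)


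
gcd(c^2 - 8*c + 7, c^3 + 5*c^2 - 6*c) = c - 1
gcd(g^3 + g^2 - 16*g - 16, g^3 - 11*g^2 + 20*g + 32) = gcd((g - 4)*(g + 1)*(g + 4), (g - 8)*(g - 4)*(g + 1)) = g^2 - 3*g - 4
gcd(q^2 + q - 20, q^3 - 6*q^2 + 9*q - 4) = q - 4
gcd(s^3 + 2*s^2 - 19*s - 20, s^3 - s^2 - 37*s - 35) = s^2 + 6*s + 5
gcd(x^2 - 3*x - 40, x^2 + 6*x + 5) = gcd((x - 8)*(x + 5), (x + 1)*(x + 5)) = x + 5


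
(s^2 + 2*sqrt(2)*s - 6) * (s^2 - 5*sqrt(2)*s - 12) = s^4 - 3*sqrt(2)*s^3 - 38*s^2 + 6*sqrt(2)*s + 72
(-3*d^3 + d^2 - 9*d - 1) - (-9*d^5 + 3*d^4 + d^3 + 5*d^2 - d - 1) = 9*d^5 - 3*d^4 - 4*d^3 - 4*d^2 - 8*d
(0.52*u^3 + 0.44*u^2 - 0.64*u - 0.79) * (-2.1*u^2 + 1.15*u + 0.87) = -1.092*u^5 - 0.326*u^4 + 2.3024*u^3 + 1.3058*u^2 - 1.4653*u - 0.6873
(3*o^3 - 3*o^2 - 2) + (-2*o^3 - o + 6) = o^3 - 3*o^2 - o + 4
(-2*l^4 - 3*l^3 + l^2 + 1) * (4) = -8*l^4 - 12*l^3 + 4*l^2 + 4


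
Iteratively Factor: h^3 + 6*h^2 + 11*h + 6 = (h + 3)*(h^2 + 3*h + 2) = (h + 2)*(h + 3)*(h + 1)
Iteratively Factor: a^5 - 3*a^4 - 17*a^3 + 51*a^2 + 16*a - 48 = (a - 4)*(a^4 + a^3 - 13*a^2 - a + 12) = (a - 4)*(a - 3)*(a^3 + 4*a^2 - a - 4) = (a - 4)*(a - 3)*(a - 1)*(a^2 + 5*a + 4) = (a - 4)*(a - 3)*(a - 1)*(a + 4)*(a + 1)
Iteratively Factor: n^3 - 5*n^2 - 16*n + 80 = (n + 4)*(n^2 - 9*n + 20) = (n - 4)*(n + 4)*(n - 5)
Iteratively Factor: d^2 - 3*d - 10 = (d + 2)*(d - 5)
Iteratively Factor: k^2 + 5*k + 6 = (k + 2)*(k + 3)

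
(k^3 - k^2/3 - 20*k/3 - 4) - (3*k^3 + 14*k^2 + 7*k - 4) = -2*k^3 - 43*k^2/3 - 41*k/3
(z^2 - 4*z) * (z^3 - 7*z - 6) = z^5 - 4*z^4 - 7*z^3 + 22*z^2 + 24*z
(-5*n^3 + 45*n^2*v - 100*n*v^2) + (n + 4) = -5*n^3 + 45*n^2*v - 100*n*v^2 + n + 4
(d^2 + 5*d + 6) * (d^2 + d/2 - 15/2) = d^4 + 11*d^3/2 + d^2 - 69*d/2 - 45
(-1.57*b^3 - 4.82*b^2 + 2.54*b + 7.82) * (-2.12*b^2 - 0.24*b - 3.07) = 3.3284*b^5 + 10.5952*b^4 + 0.591899999999999*b^3 - 2.3906*b^2 - 9.6746*b - 24.0074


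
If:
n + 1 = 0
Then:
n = -1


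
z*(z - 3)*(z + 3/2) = z^3 - 3*z^2/2 - 9*z/2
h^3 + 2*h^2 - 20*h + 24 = (h - 2)^2*(h + 6)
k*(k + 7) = k^2 + 7*k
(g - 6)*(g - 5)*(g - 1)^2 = g^4 - 13*g^3 + 53*g^2 - 71*g + 30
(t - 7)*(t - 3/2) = t^2 - 17*t/2 + 21/2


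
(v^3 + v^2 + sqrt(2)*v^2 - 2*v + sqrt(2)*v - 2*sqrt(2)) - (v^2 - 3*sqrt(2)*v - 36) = v^3 + sqrt(2)*v^2 - 2*v + 4*sqrt(2)*v - 2*sqrt(2) + 36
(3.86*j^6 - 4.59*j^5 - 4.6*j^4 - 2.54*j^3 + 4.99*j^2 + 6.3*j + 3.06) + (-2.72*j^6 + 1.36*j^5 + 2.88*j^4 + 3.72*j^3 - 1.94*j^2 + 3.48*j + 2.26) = 1.14*j^6 - 3.23*j^5 - 1.72*j^4 + 1.18*j^3 + 3.05*j^2 + 9.78*j + 5.32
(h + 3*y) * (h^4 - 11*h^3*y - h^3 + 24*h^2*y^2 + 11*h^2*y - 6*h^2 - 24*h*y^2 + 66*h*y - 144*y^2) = h^5 - 8*h^4*y - h^4 - 9*h^3*y^2 + 8*h^3*y - 6*h^3 + 72*h^2*y^3 + 9*h^2*y^2 + 48*h^2*y - 72*h*y^3 + 54*h*y^2 - 432*y^3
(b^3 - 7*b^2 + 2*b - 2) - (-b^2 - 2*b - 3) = b^3 - 6*b^2 + 4*b + 1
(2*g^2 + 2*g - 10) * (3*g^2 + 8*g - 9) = 6*g^4 + 22*g^3 - 32*g^2 - 98*g + 90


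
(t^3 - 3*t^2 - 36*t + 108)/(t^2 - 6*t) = t + 3 - 18/t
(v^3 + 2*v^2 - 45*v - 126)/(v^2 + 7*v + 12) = (v^2 - v - 42)/(v + 4)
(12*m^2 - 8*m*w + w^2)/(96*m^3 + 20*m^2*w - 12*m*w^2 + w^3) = (-2*m + w)/(-16*m^2 - 6*m*w + w^2)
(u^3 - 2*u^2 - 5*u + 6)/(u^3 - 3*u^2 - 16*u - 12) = (u^2 - 4*u + 3)/(u^2 - 5*u - 6)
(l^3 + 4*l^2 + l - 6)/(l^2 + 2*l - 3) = l + 2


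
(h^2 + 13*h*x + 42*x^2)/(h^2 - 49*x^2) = (-h - 6*x)/(-h + 7*x)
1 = 1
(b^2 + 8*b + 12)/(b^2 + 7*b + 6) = (b + 2)/(b + 1)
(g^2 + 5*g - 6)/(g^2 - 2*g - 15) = (-g^2 - 5*g + 6)/(-g^2 + 2*g + 15)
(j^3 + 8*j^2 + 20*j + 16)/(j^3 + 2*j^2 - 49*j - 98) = (j^2 + 6*j + 8)/(j^2 - 49)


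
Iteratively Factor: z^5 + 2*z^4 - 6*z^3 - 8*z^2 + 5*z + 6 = (z - 2)*(z^4 + 4*z^3 + 2*z^2 - 4*z - 3) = (z - 2)*(z + 1)*(z^3 + 3*z^2 - z - 3) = (z - 2)*(z - 1)*(z + 1)*(z^2 + 4*z + 3) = (z - 2)*(z - 1)*(z + 1)^2*(z + 3)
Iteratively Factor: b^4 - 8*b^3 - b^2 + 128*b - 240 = (b + 4)*(b^3 - 12*b^2 + 47*b - 60) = (b - 4)*(b + 4)*(b^2 - 8*b + 15) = (b - 5)*(b - 4)*(b + 4)*(b - 3)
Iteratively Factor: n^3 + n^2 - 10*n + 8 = (n - 1)*(n^2 + 2*n - 8) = (n - 2)*(n - 1)*(n + 4)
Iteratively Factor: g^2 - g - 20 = (g + 4)*(g - 5)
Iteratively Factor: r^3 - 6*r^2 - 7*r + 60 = (r + 3)*(r^2 - 9*r + 20) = (r - 4)*(r + 3)*(r - 5)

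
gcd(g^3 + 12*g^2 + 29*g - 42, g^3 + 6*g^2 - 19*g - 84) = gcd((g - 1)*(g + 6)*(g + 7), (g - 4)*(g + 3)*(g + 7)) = g + 7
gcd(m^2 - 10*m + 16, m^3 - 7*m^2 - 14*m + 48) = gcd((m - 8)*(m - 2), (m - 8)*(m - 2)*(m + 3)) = m^2 - 10*m + 16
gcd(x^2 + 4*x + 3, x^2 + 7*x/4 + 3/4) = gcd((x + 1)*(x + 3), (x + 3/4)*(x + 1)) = x + 1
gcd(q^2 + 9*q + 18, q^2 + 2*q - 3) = q + 3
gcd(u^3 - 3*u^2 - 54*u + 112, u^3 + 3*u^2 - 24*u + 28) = u^2 + 5*u - 14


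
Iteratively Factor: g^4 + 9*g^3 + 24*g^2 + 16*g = (g + 4)*(g^3 + 5*g^2 + 4*g) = (g + 4)^2*(g^2 + g) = (g + 1)*(g + 4)^2*(g)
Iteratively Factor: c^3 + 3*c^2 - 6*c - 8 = (c - 2)*(c^2 + 5*c + 4) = (c - 2)*(c + 1)*(c + 4)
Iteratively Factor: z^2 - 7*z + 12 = (z - 4)*(z - 3)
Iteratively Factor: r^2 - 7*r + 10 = (r - 5)*(r - 2)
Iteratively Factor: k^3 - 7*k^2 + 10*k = (k)*(k^2 - 7*k + 10) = k*(k - 5)*(k - 2)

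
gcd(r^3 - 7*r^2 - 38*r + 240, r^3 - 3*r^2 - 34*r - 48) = r - 8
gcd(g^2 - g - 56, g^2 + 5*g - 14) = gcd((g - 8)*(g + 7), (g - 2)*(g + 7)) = g + 7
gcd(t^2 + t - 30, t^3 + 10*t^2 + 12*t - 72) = t + 6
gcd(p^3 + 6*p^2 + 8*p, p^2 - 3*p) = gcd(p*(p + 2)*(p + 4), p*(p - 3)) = p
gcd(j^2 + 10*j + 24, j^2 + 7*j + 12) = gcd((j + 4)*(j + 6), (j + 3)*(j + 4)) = j + 4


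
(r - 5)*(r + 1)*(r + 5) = r^3 + r^2 - 25*r - 25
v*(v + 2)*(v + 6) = v^3 + 8*v^2 + 12*v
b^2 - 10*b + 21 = (b - 7)*(b - 3)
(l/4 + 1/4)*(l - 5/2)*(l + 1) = l^3/4 - l^2/8 - l - 5/8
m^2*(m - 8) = m^3 - 8*m^2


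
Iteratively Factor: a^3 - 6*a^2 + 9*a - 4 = (a - 1)*(a^2 - 5*a + 4) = (a - 4)*(a - 1)*(a - 1)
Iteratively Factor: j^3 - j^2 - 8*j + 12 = (j - 2)*(j^2 + j - 6) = (j - 2)^2*(j + 3)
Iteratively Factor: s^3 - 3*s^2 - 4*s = (s - 4)*(s^2 + s) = (s - 4)*(s + 1)*(s)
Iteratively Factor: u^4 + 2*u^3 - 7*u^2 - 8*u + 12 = (u - 1)*(u^3 + 3*u^2 - 4*u - 12) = (u - 2)*(u - 1)*(u^2 + 5*u + 6) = (u - 2)*(u - 1)*(u + 3)*(u + 2)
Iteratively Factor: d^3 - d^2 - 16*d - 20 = (d + 2)*(d^2 - 3*d - 10) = (d - 5)*(d + 2)*(d + 2)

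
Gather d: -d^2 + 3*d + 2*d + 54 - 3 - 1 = -d^2 + 5*d + 50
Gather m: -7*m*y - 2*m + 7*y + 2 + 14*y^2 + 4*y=m*(-7*y - 2) + 14*y^2 + 11*y + 2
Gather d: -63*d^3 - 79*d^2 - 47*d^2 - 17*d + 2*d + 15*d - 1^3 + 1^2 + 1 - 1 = -63*d^3 - 126*d^2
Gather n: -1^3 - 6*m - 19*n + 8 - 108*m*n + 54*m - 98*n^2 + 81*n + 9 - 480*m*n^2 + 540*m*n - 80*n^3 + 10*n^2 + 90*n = 48*m - 80*n^3 + n^2*(-480*m - 88) + n*(432*m + 152) + 16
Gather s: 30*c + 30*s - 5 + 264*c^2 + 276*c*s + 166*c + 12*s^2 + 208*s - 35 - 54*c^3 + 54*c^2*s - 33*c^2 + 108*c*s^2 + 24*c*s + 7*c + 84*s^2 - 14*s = -54*c^3 + 231*c^2 + 203*c + s^2*(108*c + 96) + s*(54*c^2 + 300*c + 224) - 40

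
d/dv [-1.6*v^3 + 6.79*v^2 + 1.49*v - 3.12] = -4.8*v^2 + 13.58*v + 1.49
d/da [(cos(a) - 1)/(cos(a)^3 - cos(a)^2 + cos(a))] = (7*cos(a)/2 - 2*cos(2*a) + cos(3*a)/2 - 3)*sin(a)/((sin(a)^2 + cos(a) - 2)^2*cos(a)^2)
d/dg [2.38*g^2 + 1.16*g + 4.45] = 4.76*g + 1.16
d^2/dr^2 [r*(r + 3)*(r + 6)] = 6*r + 18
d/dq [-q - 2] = -1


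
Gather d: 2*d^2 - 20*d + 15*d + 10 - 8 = 2*d^2 - 5*d + 2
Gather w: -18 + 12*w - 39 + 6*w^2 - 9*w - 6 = 6*w^2 + 3*w - 63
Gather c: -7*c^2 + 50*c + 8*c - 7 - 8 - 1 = -7*c^2 + 58*c - 16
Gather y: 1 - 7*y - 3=-7*y - 2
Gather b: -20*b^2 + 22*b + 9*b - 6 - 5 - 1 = -20*b^2 + 31*b - 12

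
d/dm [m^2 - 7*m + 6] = 2*m - 7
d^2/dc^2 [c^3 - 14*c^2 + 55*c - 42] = 6*c - 28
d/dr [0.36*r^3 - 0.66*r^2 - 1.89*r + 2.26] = 1.08*r^2 - 1.32*r - 1.89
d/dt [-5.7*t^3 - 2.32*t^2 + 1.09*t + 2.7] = -17.1*t^2 - 4.64*t + 1.09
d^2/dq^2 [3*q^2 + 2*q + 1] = 6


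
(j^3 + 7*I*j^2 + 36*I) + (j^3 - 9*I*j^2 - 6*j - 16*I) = 2*j^3 - 2*I*j^2 - 6*j + 20*I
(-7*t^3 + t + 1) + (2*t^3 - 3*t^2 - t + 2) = -5*t^3 - 3*t^2 + 3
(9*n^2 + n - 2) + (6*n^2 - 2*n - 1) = 15*n^2 - n - 3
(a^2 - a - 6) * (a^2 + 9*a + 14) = a^4 + 8*a^3 - a^2 - 68*a - 84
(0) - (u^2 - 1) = 1 - u^2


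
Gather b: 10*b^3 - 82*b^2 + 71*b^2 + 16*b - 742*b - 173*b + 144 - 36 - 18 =10*b^3 - 11*b^2 - 899*b + 90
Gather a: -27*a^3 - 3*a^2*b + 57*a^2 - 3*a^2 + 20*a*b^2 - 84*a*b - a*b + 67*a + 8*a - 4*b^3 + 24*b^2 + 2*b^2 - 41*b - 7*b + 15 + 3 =-27*a^3 + a^2*(54 - 3*b) + a*(20*b^2 - 85*b + 75) - 4*b^3 + 26*b^2 - 48*b + 18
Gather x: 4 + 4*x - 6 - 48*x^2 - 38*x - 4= -48*x^2 - 34*x - 6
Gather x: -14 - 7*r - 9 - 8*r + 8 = -15*r - 15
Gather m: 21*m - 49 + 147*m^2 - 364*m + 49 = 147*m^2 - 343*m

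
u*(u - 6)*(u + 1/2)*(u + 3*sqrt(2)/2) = u^4 - 11*u^3/2 + 3*sqrt(2)*u^3/2 - 33*sqrt(2)*u^2/4 - 3*u^2 - 9*sqrt(2)*u/2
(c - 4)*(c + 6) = c^2 + 2*c - 24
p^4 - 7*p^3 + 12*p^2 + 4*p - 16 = (p - 4)*(p - 2)^2*(p + 1)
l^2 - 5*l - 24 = (l - 8)*(l + 3)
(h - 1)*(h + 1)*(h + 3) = h^3 + 3*h^2 - h - 3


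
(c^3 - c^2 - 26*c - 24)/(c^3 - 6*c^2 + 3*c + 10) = (c^2 - 2*c - 24)/(c^2 - 7*c + 10)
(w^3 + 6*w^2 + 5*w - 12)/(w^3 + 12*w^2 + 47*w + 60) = (w - 1)/(w + 5)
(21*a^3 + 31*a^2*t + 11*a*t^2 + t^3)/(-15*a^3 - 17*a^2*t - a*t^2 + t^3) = (7*a + t)/(-5*a + t)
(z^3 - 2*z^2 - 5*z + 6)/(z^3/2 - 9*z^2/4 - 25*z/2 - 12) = 4*(z^2 - 4*z + 3)/(2*z^2 - 13*z - 24)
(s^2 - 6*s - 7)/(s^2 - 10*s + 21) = (s + 1)/(s - 3)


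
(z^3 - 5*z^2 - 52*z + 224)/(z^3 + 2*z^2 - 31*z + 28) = (z - 8)/(z - 1)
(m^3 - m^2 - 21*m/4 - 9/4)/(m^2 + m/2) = m - 3/2 - 9/(2*m)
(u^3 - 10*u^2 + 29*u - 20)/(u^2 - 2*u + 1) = (u^2 - 9*u + 20)/(u - 1)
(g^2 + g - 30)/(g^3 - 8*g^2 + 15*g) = (g + 6)/(g*(g - 3))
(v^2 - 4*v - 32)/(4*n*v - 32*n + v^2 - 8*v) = (v + 4)/(4*n + v)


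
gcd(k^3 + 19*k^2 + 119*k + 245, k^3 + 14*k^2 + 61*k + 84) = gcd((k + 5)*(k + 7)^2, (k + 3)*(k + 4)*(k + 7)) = k + 7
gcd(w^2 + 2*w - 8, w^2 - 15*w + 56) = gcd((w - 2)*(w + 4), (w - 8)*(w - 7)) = 1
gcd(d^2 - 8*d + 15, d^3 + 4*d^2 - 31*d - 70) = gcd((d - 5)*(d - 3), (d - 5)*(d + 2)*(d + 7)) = d - 5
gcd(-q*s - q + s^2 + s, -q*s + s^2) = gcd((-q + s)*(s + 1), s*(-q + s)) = q - s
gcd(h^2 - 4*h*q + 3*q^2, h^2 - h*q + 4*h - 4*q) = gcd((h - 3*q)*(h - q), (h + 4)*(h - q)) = -h + q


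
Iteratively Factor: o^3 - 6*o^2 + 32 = (o - 4)*(o^2 - 2*o - 8) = (o - 4)^2*(o + 2)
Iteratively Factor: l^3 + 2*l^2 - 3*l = (l)*(l^2 + 2*l - 3) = l*(l - 1)*(l + 3)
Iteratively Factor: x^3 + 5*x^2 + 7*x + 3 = (x + 3)*(x^2 + 2*x + 1) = (x + 1)*(x + 3)*(x + 1)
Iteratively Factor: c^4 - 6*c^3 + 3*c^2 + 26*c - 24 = (c - 3)*(c^3 - 3*c^2 - 6*c + 8) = (c - 3)*(c + 2)*(c^2 - 5*c + 4) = (c - 4)*(c - 3)*(c + 2)*(c - 1)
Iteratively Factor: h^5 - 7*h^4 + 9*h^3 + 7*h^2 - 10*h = (h - 1)*(h^4 - 6*h^3 + 3*h^2 + 10*h) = (h - 2)*(h - 1)*(h^3 - 4*h^2 - 5*h) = (h - 2)*(h - 1)*(h + 1)*(h^2 - 5*h) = h*(h - 2)*(h - 1)*(h + 1)*(h - 5)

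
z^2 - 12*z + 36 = (z - 6)^2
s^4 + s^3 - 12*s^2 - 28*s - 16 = (s - 4)*(s + 1)*(s + 2)^2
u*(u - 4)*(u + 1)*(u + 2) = u^4 - u^3 - 10*u^2 - 8*u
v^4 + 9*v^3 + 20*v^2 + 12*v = v*(v + 1)*(v + 2)*(v + 6)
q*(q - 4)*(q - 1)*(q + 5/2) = q^4 - 5*q^3/2 - 17*q^2/2 + 10*q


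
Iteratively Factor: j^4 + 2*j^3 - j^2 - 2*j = (j)*(j^3 + 2*j^2 - j - 2) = j*(j + 2)*(j^2 - 1) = j*(j - 1)*(j + 2)*(j + 1)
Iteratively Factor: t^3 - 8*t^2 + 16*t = (t)*(t^2 - 8*t + 16) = t*(t - 4)*(t - 4)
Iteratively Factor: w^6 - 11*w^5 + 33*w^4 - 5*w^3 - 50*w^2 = (w)*(w^5 - 11*w^4 + 33*w^3 - 5*w^2 - 50*w) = w*(w - 5)*(w^4 - 6*w^3 + 3*w^2 + 10*w) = w*(w - 5)*(w + 1)*(w^3 - 7*w^2 + 10*w) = w^2*(w - 5)*(w + 1)*(w^2 - 7*w + 10) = w^2*(w - 5)^2*(w + 1)*(w - 2)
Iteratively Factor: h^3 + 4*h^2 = (h)*(h^2 + 4*h) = h*(h + 4)*(h)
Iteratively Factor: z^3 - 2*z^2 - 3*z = (z + 1)*(z^2 - 3*z) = z*(z + 1)*(z - 3)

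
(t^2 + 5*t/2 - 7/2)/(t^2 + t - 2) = (t + 7/2)/(t + 2)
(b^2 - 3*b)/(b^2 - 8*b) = (b - 3)/(b - 8)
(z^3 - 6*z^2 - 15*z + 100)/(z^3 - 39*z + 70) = (z^2 - z - 20)/(z^2 + 5*z - 14)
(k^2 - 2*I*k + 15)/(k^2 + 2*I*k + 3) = (k - 5*I)/(k - I)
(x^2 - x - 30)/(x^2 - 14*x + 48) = (x + 5)/(x - 8)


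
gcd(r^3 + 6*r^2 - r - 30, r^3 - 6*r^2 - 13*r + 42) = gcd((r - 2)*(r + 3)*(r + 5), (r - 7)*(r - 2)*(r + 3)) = r^2 + r - 6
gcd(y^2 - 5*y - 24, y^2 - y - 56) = y - 8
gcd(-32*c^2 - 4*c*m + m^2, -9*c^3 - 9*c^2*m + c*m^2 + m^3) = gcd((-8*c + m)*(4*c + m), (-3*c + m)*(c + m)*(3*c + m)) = 1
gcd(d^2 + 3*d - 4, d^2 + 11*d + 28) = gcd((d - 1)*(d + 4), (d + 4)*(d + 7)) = d + 4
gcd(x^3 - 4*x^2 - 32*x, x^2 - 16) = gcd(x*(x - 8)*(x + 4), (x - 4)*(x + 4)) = x + 4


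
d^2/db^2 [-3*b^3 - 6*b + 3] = -18*b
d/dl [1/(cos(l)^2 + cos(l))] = (sin(l)/cos(l)^2 + 2*tan(l))/(cos(l) + 1)^2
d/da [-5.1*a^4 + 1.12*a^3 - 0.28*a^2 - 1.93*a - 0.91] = -20.4*a^3 + 3.36*a^2 - 0.56*a - 1.93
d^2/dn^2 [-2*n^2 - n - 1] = -4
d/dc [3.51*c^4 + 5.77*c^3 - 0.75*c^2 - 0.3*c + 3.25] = 14.04*c^3 + 17.31*c^2 - 1.5*c - 0.3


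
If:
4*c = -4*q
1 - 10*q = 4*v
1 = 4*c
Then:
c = 1/4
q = -1/4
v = 7/8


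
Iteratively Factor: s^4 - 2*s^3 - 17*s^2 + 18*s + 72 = (s - 3)*(s^3 + s^2 - 14*s - 24) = (s - 4)*(s - 3)*(s^2 + 5*s + 6) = (s - 4)*(s - 3)*(s + 3)*(s + 2)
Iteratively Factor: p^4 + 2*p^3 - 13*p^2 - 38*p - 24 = (p + 1)*(p^3 + p^2 - 14*p - 24) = (p + 1)*(p + 3)*(p^2 - 2*p - 8) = (p - 4)*(p + 1)*(p + 3)*(p + 2)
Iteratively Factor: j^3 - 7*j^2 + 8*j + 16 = (j - 4)*(j^2 - 3*j - 4) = (j - 4)*(j + 1)*(j - 4)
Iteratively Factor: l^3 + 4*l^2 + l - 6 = (l + 2)*(l^2 + 2*l - 3) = (l - 1)*(l + 2)*(l + 3)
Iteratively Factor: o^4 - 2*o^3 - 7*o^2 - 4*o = (o + 1)*(o^3 - 3*o^2 - 4*o) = o*(o + 1)*(o^2 - 3*o - 4) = o*(o - 4)*(o + 1)*(o + 1)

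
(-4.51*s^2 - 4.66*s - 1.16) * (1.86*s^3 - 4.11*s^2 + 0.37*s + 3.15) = -8.3886*s^5 + 9.8685*s^4 + 15.3263*s^3 - 11.1631*s^2 - 15.1082*s - 3.654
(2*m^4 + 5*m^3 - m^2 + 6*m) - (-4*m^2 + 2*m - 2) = 2*m^4 + 5*m^3 + 3*m^2 + 4*m + 2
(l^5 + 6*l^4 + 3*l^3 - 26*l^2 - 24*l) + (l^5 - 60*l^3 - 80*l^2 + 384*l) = 2*l^5 + 6*l^4 - 57*l^3 - 106*l^2 + 360*l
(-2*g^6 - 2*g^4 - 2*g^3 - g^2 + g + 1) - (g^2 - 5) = -2*g^6 - 2*g^4 - 2*g^3 - 2*g^2 + g + 6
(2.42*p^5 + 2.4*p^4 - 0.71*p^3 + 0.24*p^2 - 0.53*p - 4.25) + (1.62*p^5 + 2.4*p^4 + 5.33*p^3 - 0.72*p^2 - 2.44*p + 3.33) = 4.04*p^5 + 4.8*p^4 + 4.62*p^3 - 0.48*p^2 - 2.97*p - 0.92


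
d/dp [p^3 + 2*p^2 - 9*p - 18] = 3*p^2 + 4*p - 9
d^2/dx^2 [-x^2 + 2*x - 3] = -2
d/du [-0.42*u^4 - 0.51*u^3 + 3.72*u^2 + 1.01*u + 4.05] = -1.68*u^3 - 1.53*u^2 + 7.44*u + 1.01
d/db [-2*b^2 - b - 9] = -4*b - 1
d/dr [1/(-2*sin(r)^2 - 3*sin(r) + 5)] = (4*sin(r) + 3)*cos(r)/(2*sin(r)^2 + 3*sin(r) - 5)^2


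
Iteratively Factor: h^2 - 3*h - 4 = (h + 1)*(h - 4)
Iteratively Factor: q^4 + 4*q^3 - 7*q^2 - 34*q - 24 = (q + 2)*(q^3 + 2*q^2 - 11*q - 12) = (q + 1)*(q + 2)*(q^2 + q - 12) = (q + 1)*(q + 2)*(q + 4)*(q - 3)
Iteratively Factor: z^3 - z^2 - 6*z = (z + 2)*(z^2 - 3*z) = (z - 3)*(z + 2)*(z)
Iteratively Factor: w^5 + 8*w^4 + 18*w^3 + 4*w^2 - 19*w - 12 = (w - 1)*(w^4 + 9*w^3 + 27*w^2 + 31*w + 12) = (w - 1)*(w + 1)*(w^3 + 8*w^2 + 19*w + 12) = (w - 1)*(w + 1)*(w + 3)*(w^2 + 5*w + 4) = (w - 1)*(w + 1)^2*(w + 3)*(w + 4)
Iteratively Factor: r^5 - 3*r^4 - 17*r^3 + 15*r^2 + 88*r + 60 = (r - 5)*(r^4 + 2*r^3 - 7*r^2 - 20*r - 12) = (r - 5)*(r + 2)*(r^3 - 7*r - 6) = (r - 5)*(r + 1)*(r + 2)*(r^2 - r - 6) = (r - 5)*(r + 1)*(r + 2)^2*(r - 3)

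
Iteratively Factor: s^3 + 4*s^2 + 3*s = (s)*(s^2 + 4*s + 3) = s*(s + 1)*(s + 3)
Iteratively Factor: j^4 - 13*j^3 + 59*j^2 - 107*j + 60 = (j - 1)*(j^3 - 12*j^2 + 47*j - 60) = (j - 5)*(j - 1)*(j^2 - 7*j + 12) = (j - 5)*(j - 4)*(j - 1)*(j - 3)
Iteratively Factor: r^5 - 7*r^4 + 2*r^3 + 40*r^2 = (r)*(r^4 - 7*r^3 + 2*r^2 + 40*r) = r*(r - 4)*(r^3 - 3*r^2 - 10*r) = r*(r - 4)*(r + 2)*(r^2 - 5*r) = r*(r - 5)*(r - 4)*(r + 2)*(r)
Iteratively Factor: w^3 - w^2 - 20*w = (w + 4)*(w^2 - 5*w) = (w - 5)*(w + 4)*(w)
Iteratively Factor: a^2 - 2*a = (a - 2)*(a)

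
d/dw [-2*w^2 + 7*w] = 7 - 4*w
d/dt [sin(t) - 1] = cos(t)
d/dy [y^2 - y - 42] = 2*y - 1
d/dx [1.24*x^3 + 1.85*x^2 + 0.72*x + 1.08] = 3.72*x^2 + 3.7*x + 0.72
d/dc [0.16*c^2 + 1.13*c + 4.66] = 0.32*c + 1.13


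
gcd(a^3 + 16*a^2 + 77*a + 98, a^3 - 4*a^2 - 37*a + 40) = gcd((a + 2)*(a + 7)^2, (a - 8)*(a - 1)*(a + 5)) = 1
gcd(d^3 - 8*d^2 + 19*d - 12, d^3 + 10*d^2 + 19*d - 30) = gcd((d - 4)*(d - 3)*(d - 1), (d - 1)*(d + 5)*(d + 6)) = d - 1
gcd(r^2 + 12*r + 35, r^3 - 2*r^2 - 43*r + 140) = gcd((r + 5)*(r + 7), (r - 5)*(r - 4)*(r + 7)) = r + 7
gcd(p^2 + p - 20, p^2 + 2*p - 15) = p + 5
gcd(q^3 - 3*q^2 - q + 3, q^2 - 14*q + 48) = 1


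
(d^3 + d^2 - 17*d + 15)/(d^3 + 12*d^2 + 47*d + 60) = (d^2 - 4*d + 3)/(d^2 + 7*d + 12)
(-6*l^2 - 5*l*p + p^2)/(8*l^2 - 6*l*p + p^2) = (-6*l^2 - 5*l*p + p^2)/(8*l^2 - 6*l*p + p^2)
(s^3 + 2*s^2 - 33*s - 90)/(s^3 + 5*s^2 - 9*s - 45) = (s - 6)/(s - 3)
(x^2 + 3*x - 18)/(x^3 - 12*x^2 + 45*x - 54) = (x + 6)/(x^2 - 9*x + 18)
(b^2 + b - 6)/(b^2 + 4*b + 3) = (b - 2)/(b + 1)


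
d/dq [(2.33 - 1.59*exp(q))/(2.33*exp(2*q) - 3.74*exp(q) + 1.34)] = (3.7047*exp(2*q) - 10.8578*exp(q) + 6.5836)*exp(q)/(5.4289*exp(4*q) - 17.4284*exp(3*q) + 20.232*exp(2*q) - 10.0232*exp(q) + 1.7956)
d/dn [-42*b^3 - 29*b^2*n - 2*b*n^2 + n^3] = -29*b^2 - 4*b*n + 3*n^2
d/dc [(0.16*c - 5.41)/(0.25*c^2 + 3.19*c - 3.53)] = (-0.04*c^2 + 2.705*c + 16.6931)/(0.0625*c^4 + 1.595*c^3 + 8.4111*c^2 - 22.5214*c + 12.4609)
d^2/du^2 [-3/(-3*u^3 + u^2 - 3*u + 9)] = 6*((1 - 9*u)*(3*u^3 - u^2 + 3*u - 9) + (9*u^2 - 2*u + 3)^2)/(3*u^3 - u^2 + 3*u - 9)^3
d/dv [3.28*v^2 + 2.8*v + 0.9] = 6.56*v + 2.8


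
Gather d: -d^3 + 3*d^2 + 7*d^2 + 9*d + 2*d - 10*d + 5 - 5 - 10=-d^3 + 10*d^2 + d - 10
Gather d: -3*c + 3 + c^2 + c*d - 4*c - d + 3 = c^2 - 7*c + d*(c - 1) + 6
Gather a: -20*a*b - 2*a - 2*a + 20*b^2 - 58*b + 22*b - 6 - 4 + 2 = a*(-20*b - 4) + 20*b^2 - 36*b - 8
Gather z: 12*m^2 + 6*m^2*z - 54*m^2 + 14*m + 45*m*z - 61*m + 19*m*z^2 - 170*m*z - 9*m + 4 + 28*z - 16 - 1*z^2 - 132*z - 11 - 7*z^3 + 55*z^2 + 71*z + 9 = -42*m^2 - 56*m - 7*z^3 + z^2*(19*m + 54) + z*(6*m^2 - 125*m - 33) - 14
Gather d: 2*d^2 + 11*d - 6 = 2*d^2 + 11*d - 6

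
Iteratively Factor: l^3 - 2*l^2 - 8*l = (l + 2)*(l^2 - 4*l) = (l - 4)*(l + 2)*(l)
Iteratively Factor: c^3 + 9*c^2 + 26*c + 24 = (c + 2)*(c^2 + 7*c + 12) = (c + 2)*(c + 4)*(c + 3)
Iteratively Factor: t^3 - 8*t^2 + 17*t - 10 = (t - 2)*(t^2 - 6*t + 5) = (t - 2)*(t - 1)*(t - 5)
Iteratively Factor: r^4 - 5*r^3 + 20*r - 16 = (r + 2)*(r^3 - 7*r^2 + 14*r - 8) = (r - 2)*(r + 2)*(r^2 - 5*r + 4) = (r - 2)*(r - 1)*(r + 2)*(r - 4)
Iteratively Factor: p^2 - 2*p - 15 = (p + 3)*(p - 5)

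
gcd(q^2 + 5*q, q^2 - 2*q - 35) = q + 5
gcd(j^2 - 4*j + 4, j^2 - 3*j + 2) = j - 2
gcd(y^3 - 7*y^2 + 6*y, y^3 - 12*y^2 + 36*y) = y^2 - 6*y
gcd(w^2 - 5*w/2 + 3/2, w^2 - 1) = w - 1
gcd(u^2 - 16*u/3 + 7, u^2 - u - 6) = u - 3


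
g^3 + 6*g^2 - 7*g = g*(g - 1)*(g + 7)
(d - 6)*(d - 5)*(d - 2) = d^3 - 13*d^2 + 52*d - 60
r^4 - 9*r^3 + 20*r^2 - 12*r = r*(r - 6)*(r - 2)*(r - 1)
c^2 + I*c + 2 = (c - I)*(c + 2*I)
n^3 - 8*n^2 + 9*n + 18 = (n - 6)*(n - 3)*(n + 1)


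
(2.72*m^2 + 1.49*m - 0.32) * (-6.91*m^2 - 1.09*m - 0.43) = -18.7952*m^4 - 13.2607*m^3 - 0.5825*m^2 - 0.2919*m + 0.1376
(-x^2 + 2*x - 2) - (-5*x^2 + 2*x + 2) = 4*x^2 - 4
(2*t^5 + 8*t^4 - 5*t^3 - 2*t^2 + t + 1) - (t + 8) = 2*t^5 + 8*t^4 - 5*t^3 - 2*t^2 - 7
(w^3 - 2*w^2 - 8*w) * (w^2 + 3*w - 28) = w^5 + w^4 - 42*w^3 + 32*w^2 + 224*w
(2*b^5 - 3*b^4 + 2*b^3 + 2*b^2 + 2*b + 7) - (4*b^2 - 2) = 2*b^5 - 3*b^4 + 2*b^3 - 2*b^2 + 2*b + 9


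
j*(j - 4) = j^2 - 4*j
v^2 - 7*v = v*(v - 7)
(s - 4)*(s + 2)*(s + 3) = s^3 + s^2 - 14*s - 24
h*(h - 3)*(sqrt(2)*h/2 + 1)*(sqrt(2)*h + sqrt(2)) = h^4 - 2*h^3 + sqrt(2)*h^3 - 3*h^2 - 2*sqrt(2)*h^2 - 3*sqrt(2)*h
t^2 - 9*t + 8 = (t - 8)*(t - 1)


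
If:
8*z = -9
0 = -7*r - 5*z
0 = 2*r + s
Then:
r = 45/56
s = -45/28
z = -9/8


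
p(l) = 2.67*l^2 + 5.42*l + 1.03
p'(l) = 5.34*l + 5.42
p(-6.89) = 90.44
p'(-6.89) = -31.37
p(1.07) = 9.89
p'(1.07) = 11.13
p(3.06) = 42.62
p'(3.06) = 21.76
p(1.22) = 11.62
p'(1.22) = 11.93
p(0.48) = 4.25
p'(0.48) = 7.98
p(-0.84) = -1.64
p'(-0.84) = 0.93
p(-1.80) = -0.08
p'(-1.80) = -4.19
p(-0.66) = -1.38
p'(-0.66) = 1.90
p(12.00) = 450.55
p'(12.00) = 69.50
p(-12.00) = 320.47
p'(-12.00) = -58.66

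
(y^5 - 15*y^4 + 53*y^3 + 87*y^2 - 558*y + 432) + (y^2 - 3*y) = y^5 - 15*y^4 + 53*y^3 + 88*y^2 - 561*y + 432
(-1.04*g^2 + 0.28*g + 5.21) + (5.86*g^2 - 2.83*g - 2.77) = 4.82*g^2 - 2.55*g + 2.44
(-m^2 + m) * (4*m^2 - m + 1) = -4*m^4 + 5*m^3 - 2*m^2 + m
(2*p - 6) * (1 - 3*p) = -6*p^2 + 20*p - 6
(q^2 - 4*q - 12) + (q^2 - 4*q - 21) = 2*q^2 - 8*q - 33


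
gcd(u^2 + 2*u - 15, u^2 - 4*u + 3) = u - 3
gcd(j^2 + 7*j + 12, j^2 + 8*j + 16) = j + 4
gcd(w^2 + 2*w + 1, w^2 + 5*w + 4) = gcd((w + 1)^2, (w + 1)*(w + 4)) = w + 1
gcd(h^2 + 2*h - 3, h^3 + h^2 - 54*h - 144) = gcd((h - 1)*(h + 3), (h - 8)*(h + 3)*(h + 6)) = h + 3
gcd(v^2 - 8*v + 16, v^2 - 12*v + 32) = v - 4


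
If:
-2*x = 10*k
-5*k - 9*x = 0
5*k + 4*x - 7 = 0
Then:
No Solution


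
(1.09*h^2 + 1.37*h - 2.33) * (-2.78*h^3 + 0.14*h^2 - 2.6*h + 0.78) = -3.0302*h^5 - 3.656*h^4 + 3.8352*h^3 - 3.038*h^2 + 7.1266*h - 1.8174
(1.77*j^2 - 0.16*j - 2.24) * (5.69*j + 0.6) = 10.0713*j^3 + 0.1516*j^2 - 12.8416*j - 1.344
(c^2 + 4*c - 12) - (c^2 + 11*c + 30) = -7*c - 42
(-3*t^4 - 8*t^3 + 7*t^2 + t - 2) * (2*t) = -6*t^5 - 16*t^4 + 14*t^3 + 2*t^2 - 4*t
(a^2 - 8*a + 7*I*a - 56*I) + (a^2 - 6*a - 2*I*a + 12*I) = 2*a^2 - 14*a + 5*I*a - 44*I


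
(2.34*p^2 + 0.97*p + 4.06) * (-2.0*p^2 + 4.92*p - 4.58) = -4.68*p^4 + 9.5728*p^3 - 14.0648*p^2 + 15.5326*p - 18.5948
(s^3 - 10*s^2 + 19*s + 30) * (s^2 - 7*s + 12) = s^5 - 17*s^4 + 101*s^3 - 223*s^2 + 18*s + 360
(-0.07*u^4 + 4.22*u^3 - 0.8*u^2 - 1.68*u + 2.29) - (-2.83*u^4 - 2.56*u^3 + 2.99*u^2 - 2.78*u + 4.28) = 2.76*u^4 + 6.78*u^3 - 3.79*u^2 + 1.1*u - 1.99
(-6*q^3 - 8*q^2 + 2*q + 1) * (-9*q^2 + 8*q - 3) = 54*q^5 + 24*q^4 - 64*q^3 + 31*q^2 + 2*q - 3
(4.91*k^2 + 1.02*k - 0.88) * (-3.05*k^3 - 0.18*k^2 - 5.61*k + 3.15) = -14.9755*k^5 - 3.9948*k^4 - 25.0447*k^3 + 9.9027*k^2 + 8.1498*k - 2.772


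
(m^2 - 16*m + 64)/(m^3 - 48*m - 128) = (m - 8)/(m^2 + 8*m + 16)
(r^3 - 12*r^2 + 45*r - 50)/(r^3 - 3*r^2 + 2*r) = (r^2 - 10*r + 25)/(r*(r - 1))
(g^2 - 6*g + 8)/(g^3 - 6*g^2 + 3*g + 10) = (g - 4)/(g^2 - 4*g - 5)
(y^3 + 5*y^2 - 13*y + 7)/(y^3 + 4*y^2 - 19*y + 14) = (y - 1)/(y - 2)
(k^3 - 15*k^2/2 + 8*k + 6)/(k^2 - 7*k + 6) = (k^2 - 3*k/2 - 1)/(k - 1)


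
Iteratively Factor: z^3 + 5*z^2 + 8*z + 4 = (z + 2)*(z^2 + 3*z + 2) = (z + 2)^2*(z + 1)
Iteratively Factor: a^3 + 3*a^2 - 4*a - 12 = (a + 2)*(a^2 + a - 6) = (a + 2)*(a + 3)*(a - 2)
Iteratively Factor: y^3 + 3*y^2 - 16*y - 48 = (y - 4)*(y^2 + 7*y + 12) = (y - 4)*(y + 3)*(y + 4)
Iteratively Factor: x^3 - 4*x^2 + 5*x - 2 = (x - 2)*(x^2 - 2*x + 1) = (x - 2)*(x - 1)*(x - 1)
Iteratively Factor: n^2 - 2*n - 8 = (n + 2)*(n - 4)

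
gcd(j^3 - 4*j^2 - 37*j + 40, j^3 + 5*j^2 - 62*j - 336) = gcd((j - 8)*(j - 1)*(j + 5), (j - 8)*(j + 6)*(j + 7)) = j - 8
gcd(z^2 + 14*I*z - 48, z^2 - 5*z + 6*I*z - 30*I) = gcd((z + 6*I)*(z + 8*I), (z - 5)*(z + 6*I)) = z + 6*I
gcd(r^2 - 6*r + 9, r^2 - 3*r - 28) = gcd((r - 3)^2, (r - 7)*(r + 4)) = 1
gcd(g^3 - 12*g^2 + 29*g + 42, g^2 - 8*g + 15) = 1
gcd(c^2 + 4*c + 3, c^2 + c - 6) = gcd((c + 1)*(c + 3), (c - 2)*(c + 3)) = c + 3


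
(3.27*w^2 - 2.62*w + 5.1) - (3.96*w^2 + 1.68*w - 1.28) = -0.69*w^2 - 4.3*w + 6.38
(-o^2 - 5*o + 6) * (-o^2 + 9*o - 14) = o^4 - 4*o^3 - 37*o^2 + 124*o - 84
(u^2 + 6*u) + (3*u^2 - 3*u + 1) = 4*u^2 + 3*u + 1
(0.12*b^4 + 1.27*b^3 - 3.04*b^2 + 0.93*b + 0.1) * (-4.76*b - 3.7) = -0.5712*b^5 - 6.4892*b^4 + 9.7714*b^3 + 6.8212*b^2 - 3.917*b - 0.37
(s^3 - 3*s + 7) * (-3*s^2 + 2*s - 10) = -3*s^5 + 2*s^4 - s^3 - 27*s^2 + 44*s - 70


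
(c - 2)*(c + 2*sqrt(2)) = c^2 - 2*c + 2*sqrt(2)*c - 4*sqrt(2)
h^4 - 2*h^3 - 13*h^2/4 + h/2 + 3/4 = (h - 3)*(h - 1/2)*(h + 1/2)*(h + 1)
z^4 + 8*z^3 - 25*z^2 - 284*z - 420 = (z - 6)*(z + 2)*(z + 5)*(z + 7)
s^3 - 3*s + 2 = (s - 1)^2*(s + 2)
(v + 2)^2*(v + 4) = v^3 + 8*v^2 + 20*v + 16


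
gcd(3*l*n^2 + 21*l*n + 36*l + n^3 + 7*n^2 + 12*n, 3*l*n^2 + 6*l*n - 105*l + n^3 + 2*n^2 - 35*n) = 3*l + n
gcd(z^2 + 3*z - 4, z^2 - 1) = z - 1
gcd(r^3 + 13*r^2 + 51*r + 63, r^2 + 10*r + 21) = r^2 + 10*r + 21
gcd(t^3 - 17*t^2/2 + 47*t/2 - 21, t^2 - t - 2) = t - 2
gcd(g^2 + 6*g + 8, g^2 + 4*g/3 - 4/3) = g + 2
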